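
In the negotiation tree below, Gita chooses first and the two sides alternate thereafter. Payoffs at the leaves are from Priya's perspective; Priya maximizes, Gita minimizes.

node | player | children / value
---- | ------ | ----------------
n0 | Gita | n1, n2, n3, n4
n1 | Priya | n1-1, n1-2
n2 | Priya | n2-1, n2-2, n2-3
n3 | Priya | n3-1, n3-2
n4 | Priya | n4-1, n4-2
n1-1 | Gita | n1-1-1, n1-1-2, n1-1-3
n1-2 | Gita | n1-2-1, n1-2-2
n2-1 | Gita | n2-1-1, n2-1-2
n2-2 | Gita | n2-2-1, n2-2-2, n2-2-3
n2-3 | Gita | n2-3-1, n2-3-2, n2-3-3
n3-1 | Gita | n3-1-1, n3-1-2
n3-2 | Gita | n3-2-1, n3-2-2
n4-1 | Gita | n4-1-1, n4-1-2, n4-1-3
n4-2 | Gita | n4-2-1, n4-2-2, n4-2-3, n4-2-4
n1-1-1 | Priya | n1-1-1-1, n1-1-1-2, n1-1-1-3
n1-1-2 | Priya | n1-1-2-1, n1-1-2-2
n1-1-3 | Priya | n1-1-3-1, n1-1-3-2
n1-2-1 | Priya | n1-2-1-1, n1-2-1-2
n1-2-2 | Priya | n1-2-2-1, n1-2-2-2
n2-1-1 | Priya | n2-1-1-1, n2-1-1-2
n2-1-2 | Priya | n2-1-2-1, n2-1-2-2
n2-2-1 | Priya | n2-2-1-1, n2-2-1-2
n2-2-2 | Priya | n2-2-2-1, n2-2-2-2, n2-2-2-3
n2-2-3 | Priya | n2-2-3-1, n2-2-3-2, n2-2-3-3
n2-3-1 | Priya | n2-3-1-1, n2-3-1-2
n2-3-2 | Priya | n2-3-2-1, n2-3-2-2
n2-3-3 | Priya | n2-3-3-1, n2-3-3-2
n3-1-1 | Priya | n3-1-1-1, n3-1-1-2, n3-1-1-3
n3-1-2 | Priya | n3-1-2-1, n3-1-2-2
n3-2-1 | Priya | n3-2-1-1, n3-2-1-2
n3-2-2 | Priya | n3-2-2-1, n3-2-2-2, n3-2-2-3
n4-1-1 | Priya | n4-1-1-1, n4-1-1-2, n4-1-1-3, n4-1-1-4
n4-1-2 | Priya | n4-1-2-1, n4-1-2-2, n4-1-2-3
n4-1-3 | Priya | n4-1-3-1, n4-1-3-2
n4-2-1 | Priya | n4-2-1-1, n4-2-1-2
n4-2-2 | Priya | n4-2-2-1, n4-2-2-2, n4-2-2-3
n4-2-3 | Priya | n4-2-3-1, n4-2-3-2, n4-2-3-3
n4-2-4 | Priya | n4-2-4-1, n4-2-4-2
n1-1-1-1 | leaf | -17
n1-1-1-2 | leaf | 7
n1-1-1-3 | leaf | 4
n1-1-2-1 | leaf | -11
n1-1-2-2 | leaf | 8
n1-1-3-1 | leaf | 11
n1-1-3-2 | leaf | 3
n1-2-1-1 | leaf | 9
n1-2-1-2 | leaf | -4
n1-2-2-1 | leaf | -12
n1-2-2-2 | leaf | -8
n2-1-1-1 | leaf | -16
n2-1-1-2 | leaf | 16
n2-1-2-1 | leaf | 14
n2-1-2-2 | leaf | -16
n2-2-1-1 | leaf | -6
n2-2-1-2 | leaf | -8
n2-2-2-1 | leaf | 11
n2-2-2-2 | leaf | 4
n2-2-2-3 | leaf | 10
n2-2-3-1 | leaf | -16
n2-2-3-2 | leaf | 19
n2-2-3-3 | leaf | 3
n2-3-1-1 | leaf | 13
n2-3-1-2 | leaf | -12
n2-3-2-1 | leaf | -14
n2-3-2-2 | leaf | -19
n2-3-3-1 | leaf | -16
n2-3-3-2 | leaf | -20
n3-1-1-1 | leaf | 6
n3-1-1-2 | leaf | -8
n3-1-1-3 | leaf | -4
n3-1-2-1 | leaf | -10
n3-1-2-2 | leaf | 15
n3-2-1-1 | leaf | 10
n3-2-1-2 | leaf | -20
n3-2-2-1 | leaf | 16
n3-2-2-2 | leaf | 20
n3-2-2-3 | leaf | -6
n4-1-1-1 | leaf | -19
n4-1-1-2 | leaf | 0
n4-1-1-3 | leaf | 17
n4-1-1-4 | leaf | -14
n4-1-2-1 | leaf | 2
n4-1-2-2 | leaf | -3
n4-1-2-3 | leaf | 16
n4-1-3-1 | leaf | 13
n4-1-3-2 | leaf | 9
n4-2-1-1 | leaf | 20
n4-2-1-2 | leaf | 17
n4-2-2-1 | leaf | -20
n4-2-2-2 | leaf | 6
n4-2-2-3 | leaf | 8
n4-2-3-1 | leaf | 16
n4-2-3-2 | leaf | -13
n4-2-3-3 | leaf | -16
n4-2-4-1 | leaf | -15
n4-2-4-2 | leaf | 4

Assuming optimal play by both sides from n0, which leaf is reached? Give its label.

n1-1-1 (Priya): max(-17, 7, 4) = 7
n1-1-2 (Priya): max(-11, 8) = 8
n1-1-3 (Priya): max(11, 3) = 11
n1-1 (Gita): min(7, 8, 11) = 7
n1-2-1 (Priya): max(9, -4) = 9
n1-2-2 (Priya): max(-12, -8) = -8
n1-2 (Gita): min(9, -8) = -8
n1 (Priya): max(7, -8) = 7
n2-1-1 (Priya): max(-16, 16) = 16
n2-1-2 (Priya): max(14, -16) = 14
n2-1 (Gita): min(16, 14) = 14
n2-2-1 (Priya): max(-6, -8) = -6
n2-2-2 (Priya): max(11, 4, 10) = 11
n2-2-3 (Priya): max(-16, 19, 3) = 19
n2-2 (Gita): min(-6, 11, 19) = -6
n2-3-1 (Priya): max(13, -12) = 13
n2-3-2 (Priya): max(-14, -19) = -14
n2-3-3 (Priya): max(-16, -20) = -16
n2-3 (Gita): min(13, -14, -16) = -16
n2 (Priya): max(14, -6, -16) = 14
n3-1-1 (Priya): max(6, -8, -4) = 6
n3-1-2 (Priya): max(-10, 15) = 15
n3-1 (Gita): min(6, 15) = 6
n3-2-1 (Priya): max(10, -20) = 10
n3-2-2 (Priya): max(16, 20, -6) = 20
n3-2 (Gita): min(10, 20) = 10
n3 (Priya): max(6, 10) = 10
n4-1-1 (Priya): max(-19, 0, 17, -14) = 17
n4-1-2 (Priya): max(2, -3, 16) = 16
n4-1-3 (Priya): max(13, 9) = 13
n4-1 (Gita): min(17, 16, 13) = 13
n4-2-1 (Priya): max(20, 17) = 20
n4-2-2 (Priya): max(-20, 6, 8) = 8
n4-2-3 (Priya): max(16, -13, -16) = 16
n4-2-4 (Priya): max(-15, 4) = 4
n4-2 (Gita): min(20, 8, 16, 4) = 4
n4 (Priya): max(13, 4) = 13
n0 (Gita): min(7, 14, 10, 13) = 7
At n0, Gita picks n1 (lowest: 7).
At n1, Priya picks n1-1 (highest: 7).
At n1-1, Gita picks n1-1-1 (lowest: 7).
At n1-1-1, Priya picks n1-1-1-2 (highest: 7).
Terminal value 7.

n1-1-1-2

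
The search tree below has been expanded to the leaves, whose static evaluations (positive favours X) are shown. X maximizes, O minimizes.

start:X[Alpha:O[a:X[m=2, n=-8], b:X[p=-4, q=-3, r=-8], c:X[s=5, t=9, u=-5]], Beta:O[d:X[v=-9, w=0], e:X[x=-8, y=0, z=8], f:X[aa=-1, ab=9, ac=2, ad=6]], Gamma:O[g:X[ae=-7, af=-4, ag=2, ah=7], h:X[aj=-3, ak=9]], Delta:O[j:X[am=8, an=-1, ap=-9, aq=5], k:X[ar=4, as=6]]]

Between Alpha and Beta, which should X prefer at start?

Beta

a (X): max(2, -8) = 2
b (X): max(-4, -3, -8) = -3
c (X): max(5, 9, -5) = 9
Alpha (O): min(2, -3, 9) = -3
d (X): max(-9, 0) = 0
e (X): max(-8, 0, 8) = 8
f (X): max(-1, 9, 2, 6) = 9
Beta (O): min(0, 8, 9) = 0
X prefers the higher value; Alpha=-3, Beta=0. Beta is better since 0 > -3.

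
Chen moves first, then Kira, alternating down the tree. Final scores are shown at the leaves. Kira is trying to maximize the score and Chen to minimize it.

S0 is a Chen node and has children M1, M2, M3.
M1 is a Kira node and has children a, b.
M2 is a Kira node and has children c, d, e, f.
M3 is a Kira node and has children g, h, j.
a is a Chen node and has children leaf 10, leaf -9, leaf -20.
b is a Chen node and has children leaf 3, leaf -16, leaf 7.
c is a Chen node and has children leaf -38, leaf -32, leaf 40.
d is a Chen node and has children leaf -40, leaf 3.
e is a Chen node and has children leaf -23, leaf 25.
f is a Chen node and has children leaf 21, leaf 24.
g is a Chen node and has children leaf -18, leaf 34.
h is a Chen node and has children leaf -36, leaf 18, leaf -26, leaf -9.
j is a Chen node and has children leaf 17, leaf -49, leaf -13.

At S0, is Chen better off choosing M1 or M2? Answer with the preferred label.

M1

a (Chen): min(10, -9, -20) = -20
b (Chen): min(3, -16, 7) = -16
M1 (Kira): max(-20, -16) = -16
c (Chen): min(-38, -32, 40) = -38
d (Chen): min(-40, 3) = -40
e (Chen): min(-23, 25) = -23
f (Chen): min(21, 24) = 21
M2 (Kira): max(-38, -40, -23, 21) = 21
Chen prefers the lower value; M1=-16, M2=21. M1 is better since -16 < 21.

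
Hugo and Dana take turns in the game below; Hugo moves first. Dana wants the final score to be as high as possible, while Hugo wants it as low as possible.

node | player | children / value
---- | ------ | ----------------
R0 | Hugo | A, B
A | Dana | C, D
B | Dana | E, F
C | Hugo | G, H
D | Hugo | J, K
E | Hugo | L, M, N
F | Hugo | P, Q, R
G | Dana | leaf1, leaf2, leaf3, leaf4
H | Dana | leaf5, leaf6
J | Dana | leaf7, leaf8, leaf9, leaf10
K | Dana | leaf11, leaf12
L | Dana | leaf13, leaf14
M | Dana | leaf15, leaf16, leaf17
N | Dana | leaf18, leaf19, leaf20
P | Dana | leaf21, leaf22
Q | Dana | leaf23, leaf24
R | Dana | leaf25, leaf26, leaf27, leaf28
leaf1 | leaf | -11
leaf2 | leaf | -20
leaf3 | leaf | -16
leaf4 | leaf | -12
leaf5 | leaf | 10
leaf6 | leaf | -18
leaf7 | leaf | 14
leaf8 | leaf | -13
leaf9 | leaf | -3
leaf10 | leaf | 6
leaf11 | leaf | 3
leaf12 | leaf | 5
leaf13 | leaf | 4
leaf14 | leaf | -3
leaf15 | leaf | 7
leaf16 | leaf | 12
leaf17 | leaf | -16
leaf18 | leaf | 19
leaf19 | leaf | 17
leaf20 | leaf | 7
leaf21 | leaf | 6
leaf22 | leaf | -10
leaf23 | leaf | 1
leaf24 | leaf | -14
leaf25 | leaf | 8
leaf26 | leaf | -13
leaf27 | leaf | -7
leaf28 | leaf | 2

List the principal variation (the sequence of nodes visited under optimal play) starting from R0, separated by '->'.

R0 -> B -> E -> L -> leaf13

G (Dana): max(-11, -20, -16, -12) = -11
H (Dana): max(10, -18) = 10
C (Hugo): min(-11, 10) = -11
J (Dana): max(14, -13, -3, 6) = 14
K (Dana): max(3, 5) = 5
D (Hugo): min(14, 5) = 5
A (Dana): max(-11, 5) = 5
L (Dana): max(4, -3) = 4
M (Dana): max(7, 12, -16) = 12
N (Dana): max(19, 17, 7) = 19
E (Hugo): min(4, 12, 19) = 4
P (Dana): max(6, -10) = 6
Q (Dana): max(1, -14) = 1
R (Dana): max(8, -13, -7, 2) = 8
F (Hugo): min(6, 1, 8) = 1
B (Dana): max(4, 1) = 4
R0 (Hugo): min(5, 4) = 4
At R0, Hugo picks B (lowest: 4).
At B, Dana picks E (highest: 4).
At E, Hugo picks L (lowest: 4).
At L, Dana picks leaf13 (highest: 4).
Terminal value 4.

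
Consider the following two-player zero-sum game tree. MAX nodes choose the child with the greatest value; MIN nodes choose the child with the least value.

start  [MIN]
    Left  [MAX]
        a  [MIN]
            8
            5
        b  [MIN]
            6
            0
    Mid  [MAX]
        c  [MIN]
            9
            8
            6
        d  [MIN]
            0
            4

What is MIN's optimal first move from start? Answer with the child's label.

Left

a (MIN): min(8, 5) = 5
b (MIN): min(6, 0) = 0
Left (MAX): max(5, 0) = 5
c (MIN): min(9, 8, 6) = 6
d (MIN): min(0, 4) = 0
Mid (MAX): max(6, 0) = 6
start (MIN): min(5, 6) = 5
MIN at start wants the lowest of {Left=5, Mid=6}, so chooses Left.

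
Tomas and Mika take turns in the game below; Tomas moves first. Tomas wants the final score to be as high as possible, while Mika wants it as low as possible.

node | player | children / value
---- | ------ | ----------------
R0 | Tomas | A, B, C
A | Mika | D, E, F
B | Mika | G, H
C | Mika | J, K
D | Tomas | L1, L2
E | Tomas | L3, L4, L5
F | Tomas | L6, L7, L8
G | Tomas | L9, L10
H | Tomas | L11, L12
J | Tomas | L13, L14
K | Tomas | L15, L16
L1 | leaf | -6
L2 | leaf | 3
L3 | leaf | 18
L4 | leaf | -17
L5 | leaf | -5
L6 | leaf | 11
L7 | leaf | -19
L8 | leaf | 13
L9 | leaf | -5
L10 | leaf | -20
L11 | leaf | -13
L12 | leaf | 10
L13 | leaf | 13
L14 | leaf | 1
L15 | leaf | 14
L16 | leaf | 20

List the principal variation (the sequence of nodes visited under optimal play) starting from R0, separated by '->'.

R0 -> C -> J -> L13

D (Tomas): max(-6, 3) = 3
E (Tomas): max(18, -17, -5) = 18
F (Tomas): max(11, -19, 13) = 13
A (Mika): min(3, 18, 13) = 3
G (Tomas): max(-5, -20) = -5
H (Tomas): max(-13, 10) = 10
B (Mika): min(-5, 10) = -5
J (Tomas): max(13, 1) = 13
K (Tomas): max(14, 20) = 20
C (Mika): min(13, 20) = 13
R0 (Tomas): max(3, -5, 13) = 13
At R0, Tomas picks C (highest: 13).
At C, Mika picks J (lowest: 13).
At J, Tomas picks L13 (highest: 13).
Terminal value 13.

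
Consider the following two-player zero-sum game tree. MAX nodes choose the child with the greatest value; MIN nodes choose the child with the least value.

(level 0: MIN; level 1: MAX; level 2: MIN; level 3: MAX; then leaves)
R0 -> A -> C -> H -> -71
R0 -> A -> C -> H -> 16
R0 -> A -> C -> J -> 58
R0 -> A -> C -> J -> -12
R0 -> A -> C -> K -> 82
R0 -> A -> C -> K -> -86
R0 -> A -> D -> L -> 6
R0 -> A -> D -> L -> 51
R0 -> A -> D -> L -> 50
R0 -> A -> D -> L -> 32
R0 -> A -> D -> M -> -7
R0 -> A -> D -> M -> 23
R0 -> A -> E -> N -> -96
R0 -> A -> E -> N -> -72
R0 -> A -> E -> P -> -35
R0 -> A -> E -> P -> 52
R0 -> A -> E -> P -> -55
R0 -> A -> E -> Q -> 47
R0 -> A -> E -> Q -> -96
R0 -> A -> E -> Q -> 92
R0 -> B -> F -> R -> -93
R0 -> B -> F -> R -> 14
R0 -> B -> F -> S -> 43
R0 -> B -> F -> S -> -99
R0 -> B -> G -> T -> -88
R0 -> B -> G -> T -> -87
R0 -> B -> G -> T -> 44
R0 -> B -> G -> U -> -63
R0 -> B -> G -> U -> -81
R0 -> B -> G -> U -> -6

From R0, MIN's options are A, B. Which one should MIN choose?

H (MAX): max(-71, 16) = 16
J (MAX): max(58, -12) = 58
K (MAX): max(82, -86) = 82
C (MIN): min(16, 58, 82) = 16
L (MAX): max(6, 51, 50, 32) = 51
M (MAX): max(-7, 23) = 23
D (MIN): min(51, 23) = 23
N (MAX): max(-96, -72) = -72
P (MAX): max(-35, 52, -55) = 52
Q (MAX): max(47, -96, 92) = 92
E (MIN): min(-72, 52, 92) = -72
A (MAX): max(16, 23, -72) = 23
R (MAX): max(-93, 14) = 14
S (MAX): max(43, -99) = 43
F (MIN): min(14, 43) = 14
T (MAX): max(-88, -87, 44) = 44
U (MAX): max(-63, -81, -6) = -6
G (MIN): min(44, -6) = -6
B (MAX): max(14, -6) = 14
R0 (MIN): min(23, 14) = 14
MIN at R0 wants the lowest of {A=23, B=14}, so chooses B.

B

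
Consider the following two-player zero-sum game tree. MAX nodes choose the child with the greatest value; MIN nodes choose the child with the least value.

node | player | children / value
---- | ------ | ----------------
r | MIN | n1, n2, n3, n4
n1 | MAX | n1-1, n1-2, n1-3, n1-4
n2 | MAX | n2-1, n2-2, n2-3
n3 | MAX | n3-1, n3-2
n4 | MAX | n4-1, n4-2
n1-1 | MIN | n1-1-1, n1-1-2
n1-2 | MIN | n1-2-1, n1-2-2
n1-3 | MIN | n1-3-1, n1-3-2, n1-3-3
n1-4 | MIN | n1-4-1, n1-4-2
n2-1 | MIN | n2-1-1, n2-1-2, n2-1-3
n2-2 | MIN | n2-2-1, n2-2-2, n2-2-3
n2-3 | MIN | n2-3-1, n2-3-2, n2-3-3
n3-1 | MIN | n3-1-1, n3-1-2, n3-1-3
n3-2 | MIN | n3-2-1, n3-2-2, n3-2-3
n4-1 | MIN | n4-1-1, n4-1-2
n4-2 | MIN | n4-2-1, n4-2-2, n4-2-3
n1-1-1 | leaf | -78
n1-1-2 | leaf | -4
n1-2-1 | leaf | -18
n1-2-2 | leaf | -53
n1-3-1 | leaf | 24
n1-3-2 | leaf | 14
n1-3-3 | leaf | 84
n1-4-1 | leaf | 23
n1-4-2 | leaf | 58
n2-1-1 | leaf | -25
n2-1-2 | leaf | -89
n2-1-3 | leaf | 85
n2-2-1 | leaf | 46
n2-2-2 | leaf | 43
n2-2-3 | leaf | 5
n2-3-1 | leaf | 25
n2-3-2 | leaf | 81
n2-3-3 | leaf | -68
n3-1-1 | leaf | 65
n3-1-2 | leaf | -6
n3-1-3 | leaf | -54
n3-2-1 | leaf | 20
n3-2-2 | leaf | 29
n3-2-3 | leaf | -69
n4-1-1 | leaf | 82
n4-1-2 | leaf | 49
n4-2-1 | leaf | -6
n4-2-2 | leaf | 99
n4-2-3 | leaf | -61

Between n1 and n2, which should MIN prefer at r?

n2

n1-1 (MIN): min(-78, -4) = -78
n1-2 (MIN): min(-18, -53) = -53
n1-3 (MIN): min(24, 14, 84) = 14
n1-4 (MIN): min(23, 58) = 23
n1 (MAX): max(-78, -53, 14, 23) = 23
n2-1 (MIN): min(-25, -89, 85) = -89
n2-2 (MIN): min(46, 43, 5) = 5
n2-3 (MIN): min(25, 81, -68) = -68
n2 (MAX): max(-89, 5, -68) = 5
MIN prefers the lower value; n1=23, n2=5. n2 is better since 5 < 23.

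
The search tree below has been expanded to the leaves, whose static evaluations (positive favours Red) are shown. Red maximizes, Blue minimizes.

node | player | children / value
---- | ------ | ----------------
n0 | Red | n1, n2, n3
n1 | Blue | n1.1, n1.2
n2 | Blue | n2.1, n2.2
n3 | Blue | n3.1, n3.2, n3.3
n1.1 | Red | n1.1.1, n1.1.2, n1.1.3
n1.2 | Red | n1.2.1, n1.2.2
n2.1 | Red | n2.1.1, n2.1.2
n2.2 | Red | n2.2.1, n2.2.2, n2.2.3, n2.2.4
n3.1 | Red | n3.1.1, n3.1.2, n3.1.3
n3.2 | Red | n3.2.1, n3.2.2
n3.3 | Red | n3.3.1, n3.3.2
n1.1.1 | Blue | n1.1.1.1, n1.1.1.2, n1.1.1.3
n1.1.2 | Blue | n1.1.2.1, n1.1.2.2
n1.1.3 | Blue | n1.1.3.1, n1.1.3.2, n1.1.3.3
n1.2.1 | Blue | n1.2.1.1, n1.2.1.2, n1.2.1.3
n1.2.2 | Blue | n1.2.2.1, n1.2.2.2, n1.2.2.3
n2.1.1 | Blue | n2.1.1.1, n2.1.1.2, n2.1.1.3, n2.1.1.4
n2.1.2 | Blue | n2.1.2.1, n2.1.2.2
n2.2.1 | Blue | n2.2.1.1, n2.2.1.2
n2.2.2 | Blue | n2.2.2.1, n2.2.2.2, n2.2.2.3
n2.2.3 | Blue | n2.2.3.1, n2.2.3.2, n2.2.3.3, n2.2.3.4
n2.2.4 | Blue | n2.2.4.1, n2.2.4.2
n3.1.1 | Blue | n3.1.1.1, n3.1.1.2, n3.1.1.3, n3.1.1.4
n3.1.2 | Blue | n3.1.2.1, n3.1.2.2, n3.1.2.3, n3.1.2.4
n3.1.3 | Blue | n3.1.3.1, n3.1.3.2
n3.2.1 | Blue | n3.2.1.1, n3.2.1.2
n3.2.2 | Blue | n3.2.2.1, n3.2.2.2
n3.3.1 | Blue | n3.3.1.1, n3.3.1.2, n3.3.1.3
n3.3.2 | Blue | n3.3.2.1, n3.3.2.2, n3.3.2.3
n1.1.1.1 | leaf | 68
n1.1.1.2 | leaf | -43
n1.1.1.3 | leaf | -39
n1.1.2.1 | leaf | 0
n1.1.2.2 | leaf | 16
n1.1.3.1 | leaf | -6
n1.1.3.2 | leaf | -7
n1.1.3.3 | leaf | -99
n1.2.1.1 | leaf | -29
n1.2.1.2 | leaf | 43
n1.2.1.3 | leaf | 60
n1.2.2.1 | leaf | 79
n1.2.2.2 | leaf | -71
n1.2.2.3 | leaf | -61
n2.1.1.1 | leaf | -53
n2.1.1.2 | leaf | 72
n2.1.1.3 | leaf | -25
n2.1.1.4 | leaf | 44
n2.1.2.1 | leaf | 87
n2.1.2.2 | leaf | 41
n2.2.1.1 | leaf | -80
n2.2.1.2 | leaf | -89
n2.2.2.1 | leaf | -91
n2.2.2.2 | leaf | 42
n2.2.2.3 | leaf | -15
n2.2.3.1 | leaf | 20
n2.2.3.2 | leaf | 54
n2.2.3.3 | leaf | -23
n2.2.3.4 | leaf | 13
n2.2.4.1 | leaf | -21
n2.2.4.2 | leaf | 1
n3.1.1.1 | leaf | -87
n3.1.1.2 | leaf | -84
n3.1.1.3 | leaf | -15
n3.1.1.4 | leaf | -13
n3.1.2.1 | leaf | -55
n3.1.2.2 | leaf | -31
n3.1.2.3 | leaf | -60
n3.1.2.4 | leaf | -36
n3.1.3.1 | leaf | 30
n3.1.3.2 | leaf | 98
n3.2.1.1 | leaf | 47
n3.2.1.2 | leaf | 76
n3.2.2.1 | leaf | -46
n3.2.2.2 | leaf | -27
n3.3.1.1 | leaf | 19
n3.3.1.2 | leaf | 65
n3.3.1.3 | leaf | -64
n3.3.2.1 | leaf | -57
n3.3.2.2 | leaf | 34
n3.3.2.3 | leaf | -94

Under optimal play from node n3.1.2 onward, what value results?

n3.1.2 (Blue): min(-55, -31, -60, -36) = -60

-60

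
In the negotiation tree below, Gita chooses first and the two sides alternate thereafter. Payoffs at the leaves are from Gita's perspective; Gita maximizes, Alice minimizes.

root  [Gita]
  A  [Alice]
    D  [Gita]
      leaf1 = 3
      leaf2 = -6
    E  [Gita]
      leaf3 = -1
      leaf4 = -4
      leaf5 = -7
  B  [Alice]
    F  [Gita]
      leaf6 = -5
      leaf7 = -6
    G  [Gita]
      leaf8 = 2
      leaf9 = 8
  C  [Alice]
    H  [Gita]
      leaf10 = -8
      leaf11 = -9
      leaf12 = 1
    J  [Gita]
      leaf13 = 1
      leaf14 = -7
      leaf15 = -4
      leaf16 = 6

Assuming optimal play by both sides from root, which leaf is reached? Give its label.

leaf12

D (Gita): max(3, -6) = 3
E (Gita): max(-1, -4, -7) = -1
A (Alice): min(3, -1) = -1
F (Gita): max(-5, -6) = -5
G (Gita): max(2, 8) = 8
B (Alice): min(-5, 8) = -5
H (Gita): max(-8, -9, 1) = 1
J (Gita): max(1, -7, -4, 6) = 6
C (Alice): min(1, 6) = 1
root (Gita): max(-1, -5, 1) = 1
At root, Gita picks C (highest: 1).
At C, Alice picks H (lowest: 1).
At H, Gita picks leaf12 (highest: 1).
Terminal value 1.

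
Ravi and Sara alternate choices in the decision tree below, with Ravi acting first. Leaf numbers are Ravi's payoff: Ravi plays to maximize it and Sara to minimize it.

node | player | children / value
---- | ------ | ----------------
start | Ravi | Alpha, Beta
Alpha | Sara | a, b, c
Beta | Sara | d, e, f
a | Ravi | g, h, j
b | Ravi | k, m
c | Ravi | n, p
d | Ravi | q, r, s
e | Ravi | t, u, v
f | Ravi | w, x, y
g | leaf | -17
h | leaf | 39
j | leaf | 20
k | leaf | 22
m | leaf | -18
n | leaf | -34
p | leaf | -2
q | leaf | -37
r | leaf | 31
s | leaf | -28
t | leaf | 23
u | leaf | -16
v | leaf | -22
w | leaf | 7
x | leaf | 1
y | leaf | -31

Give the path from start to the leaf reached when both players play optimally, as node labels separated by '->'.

a (Ravi): max(-17, 39, 20) = 39
b (Ravi): max(22, -18) = 22
c (Ravi): max(-34, -2) = -2
Alpha (Sara): min(39, 22, -2) = -2
d (Ravi): max(-37, 31, -28) = 31
e (Ravi): max(23, -16, -22) = 23
f (Ravi): max(7, 1, -31) = 7
Beta (Sara): min(31, 23, 7) = 7
start (Ravi): max(-2, 7) = 7
At start, Ravi picks Beta (highest: 7).
At Beta, Sara picks f (lowest: 7).
At f, Ravi picks w (highest: 7).
Terminal value 7.

start -> Beta -> f -> w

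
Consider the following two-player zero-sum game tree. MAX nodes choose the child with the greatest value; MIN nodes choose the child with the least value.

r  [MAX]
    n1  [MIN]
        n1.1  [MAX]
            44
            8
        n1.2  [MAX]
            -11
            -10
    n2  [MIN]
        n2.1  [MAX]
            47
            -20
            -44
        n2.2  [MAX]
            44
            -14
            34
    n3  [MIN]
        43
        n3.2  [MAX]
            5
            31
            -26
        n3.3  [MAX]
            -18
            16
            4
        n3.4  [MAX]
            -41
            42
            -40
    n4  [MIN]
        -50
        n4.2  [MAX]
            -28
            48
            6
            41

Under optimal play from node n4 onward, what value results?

n4.2 (MAX): max(-28, 48, 6, 41) = 48
n4 (MIN): min(-50, 48) = -50

-50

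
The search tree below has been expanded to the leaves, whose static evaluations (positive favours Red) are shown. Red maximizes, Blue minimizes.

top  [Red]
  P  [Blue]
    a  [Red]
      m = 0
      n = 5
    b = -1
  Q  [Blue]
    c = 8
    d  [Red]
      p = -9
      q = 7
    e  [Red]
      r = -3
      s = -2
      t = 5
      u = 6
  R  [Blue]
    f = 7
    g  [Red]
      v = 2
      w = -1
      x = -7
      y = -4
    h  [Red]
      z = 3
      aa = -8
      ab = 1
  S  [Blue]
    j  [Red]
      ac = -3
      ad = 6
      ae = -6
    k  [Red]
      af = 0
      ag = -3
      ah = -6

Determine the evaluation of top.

6

a (Red): max(0, 5) = 5
P (Blue): min(5, -1) = -1
d (Red): max(-9, 7) = 7
e (Red): max(-3, -2, 5, 6) = 6
Q (Blue): min(8, 7, 6) = 6
g (Red): max(2, -1, -7, -4) = 2
h (Red): max(3, -8, 1) = 3
R (Blue): min(7, 2, 3) = 2
j (Red): max(-3, 6, -6) = 6
k (Red): max(0, -3, -6) = 0
S (Blue): min(6, 0) = 0
top (Red): max(-1, 6, 2, 0) = 6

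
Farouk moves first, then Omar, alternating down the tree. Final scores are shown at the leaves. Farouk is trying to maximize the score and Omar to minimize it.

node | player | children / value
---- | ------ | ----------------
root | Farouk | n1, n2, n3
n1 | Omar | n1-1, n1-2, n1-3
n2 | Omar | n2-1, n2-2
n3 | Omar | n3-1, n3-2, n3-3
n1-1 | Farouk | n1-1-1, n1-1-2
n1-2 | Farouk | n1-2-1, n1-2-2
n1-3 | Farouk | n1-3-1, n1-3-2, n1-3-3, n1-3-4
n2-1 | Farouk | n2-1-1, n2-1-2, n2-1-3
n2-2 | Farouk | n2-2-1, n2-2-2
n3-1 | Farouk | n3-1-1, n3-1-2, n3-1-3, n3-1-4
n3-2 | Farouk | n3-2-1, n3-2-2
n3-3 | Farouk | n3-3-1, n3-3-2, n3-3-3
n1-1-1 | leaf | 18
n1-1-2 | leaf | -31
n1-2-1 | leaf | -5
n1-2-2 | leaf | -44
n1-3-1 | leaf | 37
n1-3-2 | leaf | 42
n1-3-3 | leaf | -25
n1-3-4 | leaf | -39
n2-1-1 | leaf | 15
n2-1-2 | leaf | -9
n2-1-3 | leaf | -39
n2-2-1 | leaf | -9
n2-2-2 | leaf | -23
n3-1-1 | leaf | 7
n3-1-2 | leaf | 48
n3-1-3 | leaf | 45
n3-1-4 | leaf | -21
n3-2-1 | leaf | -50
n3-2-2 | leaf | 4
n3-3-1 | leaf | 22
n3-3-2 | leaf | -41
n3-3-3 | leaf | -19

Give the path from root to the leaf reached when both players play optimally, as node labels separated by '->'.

n1-1 (Farouk): max(18, -31) = 18
n1-2 (Farouk): max(-5, -44) = -5
n1-3 (Farouk): max(37, 42, -25, -39) = 42
n1 (Omar): min(18, -5, 42) = -5
n2-1 (Farouk): max(15, -9, -39) = 15
n2-2 (Farouk): max(-9, -23) = -9
n2 (Omar): min(15, -9) = -9
n3-1 (Farouk): max(7, 48, 45, -21) = 48
n3-2 (Farouk): max(-50, 4) = 4
n3-3 (Farouk): max(22, -41, -19) = 22
n3 (Omar): min(48, 4, 22) = 4
root (Farouk): max(-5, -9, 4) = 4
At root, Farouk picks n3 (highest: 4).
At n3, Omar picks n3-2 (lowest: 4).
At n3-2, Farouk picks n3-2-2 (highest: 4).
Terminal value 4.

root -> n3 -> n3-2 -> n3-2-2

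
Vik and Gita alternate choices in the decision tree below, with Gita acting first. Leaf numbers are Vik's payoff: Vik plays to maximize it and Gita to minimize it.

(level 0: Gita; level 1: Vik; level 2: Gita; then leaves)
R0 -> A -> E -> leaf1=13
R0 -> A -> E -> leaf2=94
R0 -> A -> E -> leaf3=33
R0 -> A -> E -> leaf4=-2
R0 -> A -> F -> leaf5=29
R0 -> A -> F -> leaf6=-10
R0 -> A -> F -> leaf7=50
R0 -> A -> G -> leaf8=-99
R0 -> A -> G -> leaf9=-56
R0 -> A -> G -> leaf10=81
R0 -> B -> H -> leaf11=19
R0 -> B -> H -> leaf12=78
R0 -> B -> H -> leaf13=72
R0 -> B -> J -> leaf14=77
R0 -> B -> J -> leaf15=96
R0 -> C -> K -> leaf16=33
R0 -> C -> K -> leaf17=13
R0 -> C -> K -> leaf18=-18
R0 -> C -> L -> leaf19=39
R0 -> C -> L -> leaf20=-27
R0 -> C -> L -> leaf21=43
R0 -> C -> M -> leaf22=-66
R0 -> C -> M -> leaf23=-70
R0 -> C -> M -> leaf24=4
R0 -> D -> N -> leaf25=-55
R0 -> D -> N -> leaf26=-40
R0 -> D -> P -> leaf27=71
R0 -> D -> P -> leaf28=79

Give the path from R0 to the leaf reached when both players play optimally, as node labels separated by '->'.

R0 -> C -> K -> leaf18

E (Gita): min(13, 94, 33, -2) = -2
F (Gita): min(29, -10, 50) = -10
G (Gita): min(-99, -56, 81) = -99
A (Vik): max(-2, -10, -99) = -2
H (Gita): min(19, 78, 72) = 19
J (Gita): min(77, 96) = 77
B (Vik): max(19, 77) = 77
K (Gita): min(33, 13, -18) = -18
L (Gita): min(39, -27, 43) = -27
M (Gita): min(-66, -70, 4) = -70
C (Vik): max(-18, -27, -70) = -18
N (Gita): min(-55, -40) = -55
P (Gita): min(71, 79) = 71
D (Vik): max(-55, 71) = 71
R0 (Gita): min(-2, 77, -18, 71) = -18
At R0, Gita picks C (lowest: -18).
At C, Vik picks K (highest: -18).
At K, Gita picks leaf18 (lowest: -18).
Terminal value -18.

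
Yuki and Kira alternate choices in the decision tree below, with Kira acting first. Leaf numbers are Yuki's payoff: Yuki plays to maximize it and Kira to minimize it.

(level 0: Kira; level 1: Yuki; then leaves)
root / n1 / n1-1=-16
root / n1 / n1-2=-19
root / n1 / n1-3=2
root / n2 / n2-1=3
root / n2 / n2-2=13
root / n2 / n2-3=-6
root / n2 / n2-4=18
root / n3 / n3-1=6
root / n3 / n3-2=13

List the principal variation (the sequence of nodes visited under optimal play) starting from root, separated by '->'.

root -> n1 -> n1-3

n1 (Yuki): max(-16, -19, 2) = 2
n2 (Yuki): max(3, 13, -6, 18) = 18
n3 (Yuki): max(6, 13) = 13
root (Kira): min(2, 18, 13) = 2
At root, Kira picks n1 (lowest: 2).
At n1, Yuki picks n1-3 (highest: 2).
Terminal value 2.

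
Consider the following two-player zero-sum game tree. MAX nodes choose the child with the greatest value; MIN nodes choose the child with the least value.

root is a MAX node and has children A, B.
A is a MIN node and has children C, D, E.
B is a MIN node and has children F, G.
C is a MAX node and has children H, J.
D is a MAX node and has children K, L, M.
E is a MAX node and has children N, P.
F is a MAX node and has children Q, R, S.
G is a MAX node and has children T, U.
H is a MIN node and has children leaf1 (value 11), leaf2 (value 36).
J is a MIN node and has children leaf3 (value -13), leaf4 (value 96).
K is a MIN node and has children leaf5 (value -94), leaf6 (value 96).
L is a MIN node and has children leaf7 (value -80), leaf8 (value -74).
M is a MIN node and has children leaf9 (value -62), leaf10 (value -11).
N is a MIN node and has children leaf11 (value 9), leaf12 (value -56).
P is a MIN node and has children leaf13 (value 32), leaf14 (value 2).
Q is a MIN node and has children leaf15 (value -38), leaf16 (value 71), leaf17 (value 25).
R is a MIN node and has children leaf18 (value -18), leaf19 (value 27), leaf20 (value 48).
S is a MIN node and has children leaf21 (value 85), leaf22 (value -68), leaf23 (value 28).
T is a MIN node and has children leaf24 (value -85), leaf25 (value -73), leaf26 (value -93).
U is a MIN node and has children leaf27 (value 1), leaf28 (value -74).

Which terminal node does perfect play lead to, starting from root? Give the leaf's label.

leaf9

H (MIN): min(11, 36) = 11
J (MIN): min(-13, 96) = -13
C (MAX): max(11, -13) = 11
K (MIN): min(-94, 96) = -94
L (MIN): min(-80, -74) = -80
M (MIN): min(-62, -11) = -62
D (MAX): max(-94, -80, -62) = -62
N (MIN): min(9, -56) = -56
P (MIN): min(32, 2) = 2
E (MAX): max(-56, 2) = 2
A (MIN): min(11, -62, 2) = -62
Q (MIN): min(-38, 71, 25) = -38
R (MIN): min(-18, 27, 48) = -18
S (MIN): min(85, -68, 28) = -68
F (MAX): max(-38, -18, -68) = -18
T (MIN): min(-85, -73, -93) = -93
U (MIN): min(1, -74) = -74
G (MAX): max(-93, -74) = -74
B (MIN): min(-18, -74) = -74
root (MAX): max(-62, -74) = -62
At root, MAX picks A (highest: -62).
At A, MIN picks D (lowest: -62).
At D, MAX picks M (highest: -62).
At M, MIN picks leaf9 (lowest: -62).
Terminal value -62.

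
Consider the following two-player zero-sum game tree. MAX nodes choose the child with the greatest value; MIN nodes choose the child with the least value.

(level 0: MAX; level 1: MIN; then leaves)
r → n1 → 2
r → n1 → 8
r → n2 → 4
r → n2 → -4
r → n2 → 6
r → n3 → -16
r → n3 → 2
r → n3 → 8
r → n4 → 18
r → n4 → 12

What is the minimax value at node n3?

n3 (MIN): min(-16, 2, 8) = -16

-16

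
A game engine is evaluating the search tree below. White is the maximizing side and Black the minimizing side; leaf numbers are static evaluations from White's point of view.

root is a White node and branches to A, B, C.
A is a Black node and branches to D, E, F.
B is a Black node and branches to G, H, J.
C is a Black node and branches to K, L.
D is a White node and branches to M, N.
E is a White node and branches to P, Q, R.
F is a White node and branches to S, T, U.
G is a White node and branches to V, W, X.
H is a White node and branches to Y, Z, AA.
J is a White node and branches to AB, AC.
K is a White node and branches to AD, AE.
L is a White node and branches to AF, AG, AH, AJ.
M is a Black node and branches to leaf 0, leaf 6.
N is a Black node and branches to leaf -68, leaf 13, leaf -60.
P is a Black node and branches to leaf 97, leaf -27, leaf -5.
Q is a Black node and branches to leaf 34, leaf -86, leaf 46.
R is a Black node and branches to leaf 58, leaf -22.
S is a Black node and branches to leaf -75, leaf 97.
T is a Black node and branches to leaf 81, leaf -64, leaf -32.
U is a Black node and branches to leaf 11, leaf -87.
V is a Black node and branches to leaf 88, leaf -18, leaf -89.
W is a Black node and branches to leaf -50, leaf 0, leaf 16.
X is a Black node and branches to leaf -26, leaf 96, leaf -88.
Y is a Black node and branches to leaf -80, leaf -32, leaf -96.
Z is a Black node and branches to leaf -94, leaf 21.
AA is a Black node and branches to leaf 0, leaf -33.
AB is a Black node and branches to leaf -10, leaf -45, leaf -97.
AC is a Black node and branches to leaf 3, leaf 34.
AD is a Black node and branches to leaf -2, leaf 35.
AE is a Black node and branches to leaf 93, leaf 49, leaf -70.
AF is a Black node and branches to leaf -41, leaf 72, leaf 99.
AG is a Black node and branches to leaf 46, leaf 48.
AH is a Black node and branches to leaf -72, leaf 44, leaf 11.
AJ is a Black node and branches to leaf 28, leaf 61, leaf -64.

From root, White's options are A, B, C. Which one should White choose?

M (Black): min(0, 6) = 0
N (Black): min(-68, 13, -60) = -68
D (White): max(0, -68) = 0
P (Black): min(97, -27, -5) = -27
Q (Black): min(34, -86, 46) = -86
R (Black): min(58, -22) = -22
E (White): max(-27, -86, -22) = -22
S (Black): min(-75, 97) = -75
T (Black): min(81, -64, -32) = -64
U (Black): min(11, -87) = -87
F (White): max(-75, -64, -87) = -64
A (Black): min(0, -22, -64) = -64
V (Black): min(88, -18, -89) = -89
W (Black): min(-50, 0, 16) = -50
X (Black): min(-26, 96, -88) = -88
G (White): max(-89, -50, -88) = -50
Y (Black): min(-80, -32, -96) = -96
Z (Black): min(-94, 21) = -94
AA (Black): min(0, -33) = -33
H (White): max(-96, -94, -33) = -33
AB (Black): min(-10, -45, -97) = -97
AC (Black): min(3, 34) = 3
J (White): max(-97, 3) = 3
B (Black): min(-50, -33, 3) = -50
AD (Black): min(-2, 35) = -2
AE (Black): min(93, 49, -70) = -70
K (White): max(-2, -70) = -2
AF (Black): min(-41, 72, 99) = -41
AG (Black): min(46, 48) = 46
AH (Black): min(-72, 44, 11) = -72
AJ (Black): min(28, 61, -64) = -64
L (White): max(-41, 46, -72, -64) = 46
C (Black): min(-2, 46) = -2
root (White): max(-64, -50, -2) = -2
White at root wants the highest of {A=-64, B=-50, C=-2}, so chooses C.

C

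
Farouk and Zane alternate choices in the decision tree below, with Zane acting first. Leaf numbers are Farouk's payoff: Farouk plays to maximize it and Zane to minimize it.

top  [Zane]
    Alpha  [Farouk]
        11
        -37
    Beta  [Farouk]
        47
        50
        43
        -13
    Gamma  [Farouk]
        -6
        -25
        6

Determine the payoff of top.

Alpha (Farouk): max(11, -37) = 11
Beta (Farouk): max(47, 50, 43, -13) = 50
Gamma (Farouk): max(-6, -25, 6) = 6
top (Zane): min(11, 50, 6) = 6

6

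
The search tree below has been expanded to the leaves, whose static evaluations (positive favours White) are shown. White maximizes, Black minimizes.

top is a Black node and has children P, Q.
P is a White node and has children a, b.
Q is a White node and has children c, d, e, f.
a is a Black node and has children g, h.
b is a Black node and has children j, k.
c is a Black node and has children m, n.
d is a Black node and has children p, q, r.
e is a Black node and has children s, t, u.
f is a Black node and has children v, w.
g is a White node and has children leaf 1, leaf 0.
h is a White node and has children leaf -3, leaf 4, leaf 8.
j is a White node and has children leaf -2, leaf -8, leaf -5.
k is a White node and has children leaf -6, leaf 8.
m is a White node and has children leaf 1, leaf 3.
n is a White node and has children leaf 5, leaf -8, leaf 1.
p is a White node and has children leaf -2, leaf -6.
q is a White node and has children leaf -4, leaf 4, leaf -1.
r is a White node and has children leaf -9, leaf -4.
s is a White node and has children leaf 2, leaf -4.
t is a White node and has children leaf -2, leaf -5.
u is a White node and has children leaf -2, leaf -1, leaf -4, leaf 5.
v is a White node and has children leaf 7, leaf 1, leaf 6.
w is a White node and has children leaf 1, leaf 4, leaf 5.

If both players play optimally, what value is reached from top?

1

g (White): max(1, 0) = 1
h (White): max(-3, 4, 8) = 8
a (Black): min(1, 8) = 1
j (White): max(-2, -8, -5) = -2
k (White): max(-6, 8) = 8
b (Black): min(-2, 8) = -2
P (White): max(1, -2) = 1
m (White): max(1, 3) = 3
n (White): max(5, -8, 1) = 5
c (Black): min(3, 5) = 3
p (White): max(-2, -6) = -2
q (White): max(-4, 4, -1) = 4
r (White): max(-9, -4) = -4
d (Black): min(-2, 4, -4) = -4
s (White): max(2, -4) = 2
t (White): max(-2, -5) = -2
u (White): max(-2, -1, -4, 5) = 5
e (Black): min(2, -2, 5) = -2
v (White): max(7, 1, 6) = 7
w (White): max(1, 4, 5) = 5
f (Black): min(7, 5) = 5
Q (White): max(3, -4, -2, 5) = 5
top (Black): min(1, 5) = 1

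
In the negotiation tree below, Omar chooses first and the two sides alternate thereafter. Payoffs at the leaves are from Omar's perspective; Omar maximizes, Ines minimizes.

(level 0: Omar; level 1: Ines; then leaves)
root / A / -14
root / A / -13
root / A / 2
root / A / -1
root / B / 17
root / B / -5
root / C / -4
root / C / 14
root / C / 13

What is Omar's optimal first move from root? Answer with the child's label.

C

A (Ines): min(-14, -13, 2, -1) = -14
B (Ines): min(17, -5) = -5
C (Ines): min(-4, 14, 13) = -4
root (Omar): max(-14, -5, -4) = -4
Omar at root wants the highest of {A=-14, B=-5, C=-4}, so chooses C.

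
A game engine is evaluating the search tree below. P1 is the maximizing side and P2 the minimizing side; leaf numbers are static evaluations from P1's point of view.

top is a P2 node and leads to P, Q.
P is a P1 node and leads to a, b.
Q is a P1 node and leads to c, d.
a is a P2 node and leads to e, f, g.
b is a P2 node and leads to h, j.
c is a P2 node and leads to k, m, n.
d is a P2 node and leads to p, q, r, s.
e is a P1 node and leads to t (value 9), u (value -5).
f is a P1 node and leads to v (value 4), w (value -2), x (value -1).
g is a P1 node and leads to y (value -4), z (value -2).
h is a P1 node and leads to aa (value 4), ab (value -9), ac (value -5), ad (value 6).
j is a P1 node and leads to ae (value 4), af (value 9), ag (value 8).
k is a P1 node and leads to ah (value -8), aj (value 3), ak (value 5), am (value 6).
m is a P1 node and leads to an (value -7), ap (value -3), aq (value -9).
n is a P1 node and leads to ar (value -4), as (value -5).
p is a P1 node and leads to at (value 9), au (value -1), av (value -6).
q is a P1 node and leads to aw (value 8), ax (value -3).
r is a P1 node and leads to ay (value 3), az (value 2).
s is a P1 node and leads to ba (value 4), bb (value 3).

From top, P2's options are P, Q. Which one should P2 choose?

e (P1): max(9, -5) = 9
f (P1): max(4, -2, -1) = 4
g (P1): max(-4, -2) = -2
a (P2): min(9, 4, -2) = -2
h (P1): max(4, -9, -5, 6) = 6
j (P1): max(4, 9, 8) = 9
b (P2): min(6, 9) = 6
P (P1): max(-2, 6) = 6
k (P1): max(-8, 3, 5, 6) = 6
m (P1): max(-7, -3, -9) = -3
n (P1): max(-4, -5) = -4
c (P2): min(6, -3, -4) = -4
p (P1): max(9, -1, -6) = 9
q (P1): max(8, -3) = 8
r (P1): max(3, 2) = 3
s (P1): max(4, 3) = 4
d (P2): min(9, 8, 3, 4) = 3
Q (P1): max(-4, 3) = 3
top (P2): min(6, 3) = 3
P2 at top wants the lowest of {P=6, Q=3}, so chooses Q.

Q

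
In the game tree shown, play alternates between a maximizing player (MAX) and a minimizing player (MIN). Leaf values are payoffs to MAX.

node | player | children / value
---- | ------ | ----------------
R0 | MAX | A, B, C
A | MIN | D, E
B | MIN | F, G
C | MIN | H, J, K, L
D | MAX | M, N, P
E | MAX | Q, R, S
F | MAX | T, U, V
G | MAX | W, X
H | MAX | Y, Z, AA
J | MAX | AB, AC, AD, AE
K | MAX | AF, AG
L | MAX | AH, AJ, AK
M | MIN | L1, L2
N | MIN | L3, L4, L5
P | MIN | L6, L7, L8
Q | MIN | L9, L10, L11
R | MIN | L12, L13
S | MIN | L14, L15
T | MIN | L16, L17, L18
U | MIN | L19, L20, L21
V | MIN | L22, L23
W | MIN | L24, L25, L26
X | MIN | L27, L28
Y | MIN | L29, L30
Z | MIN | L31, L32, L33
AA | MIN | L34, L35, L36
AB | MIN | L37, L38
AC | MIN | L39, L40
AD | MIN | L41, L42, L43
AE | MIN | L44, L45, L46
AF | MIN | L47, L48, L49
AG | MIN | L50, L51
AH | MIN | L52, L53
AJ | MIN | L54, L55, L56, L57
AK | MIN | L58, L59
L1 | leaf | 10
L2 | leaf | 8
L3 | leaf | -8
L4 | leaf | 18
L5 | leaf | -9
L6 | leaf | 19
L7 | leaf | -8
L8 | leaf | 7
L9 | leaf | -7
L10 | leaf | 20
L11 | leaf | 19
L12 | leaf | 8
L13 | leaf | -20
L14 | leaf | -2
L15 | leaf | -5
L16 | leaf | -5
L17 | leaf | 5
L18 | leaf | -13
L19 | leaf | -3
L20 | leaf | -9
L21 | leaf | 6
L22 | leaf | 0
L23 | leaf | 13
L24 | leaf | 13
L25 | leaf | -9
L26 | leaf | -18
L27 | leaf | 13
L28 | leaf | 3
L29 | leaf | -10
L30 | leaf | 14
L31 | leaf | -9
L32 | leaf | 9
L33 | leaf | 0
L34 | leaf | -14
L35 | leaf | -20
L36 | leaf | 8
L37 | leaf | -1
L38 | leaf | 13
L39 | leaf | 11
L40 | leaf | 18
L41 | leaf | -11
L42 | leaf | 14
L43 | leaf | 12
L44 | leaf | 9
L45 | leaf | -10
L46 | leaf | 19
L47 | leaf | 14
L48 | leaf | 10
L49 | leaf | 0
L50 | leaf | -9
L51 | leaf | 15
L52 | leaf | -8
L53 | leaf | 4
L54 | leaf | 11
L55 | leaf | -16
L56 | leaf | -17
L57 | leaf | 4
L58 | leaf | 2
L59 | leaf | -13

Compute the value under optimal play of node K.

AF (MIN): min(14, 10, 0) = 0
AG (MIN): min(-9, 15) = -9
K (MAX): max(0, -9) = 0

0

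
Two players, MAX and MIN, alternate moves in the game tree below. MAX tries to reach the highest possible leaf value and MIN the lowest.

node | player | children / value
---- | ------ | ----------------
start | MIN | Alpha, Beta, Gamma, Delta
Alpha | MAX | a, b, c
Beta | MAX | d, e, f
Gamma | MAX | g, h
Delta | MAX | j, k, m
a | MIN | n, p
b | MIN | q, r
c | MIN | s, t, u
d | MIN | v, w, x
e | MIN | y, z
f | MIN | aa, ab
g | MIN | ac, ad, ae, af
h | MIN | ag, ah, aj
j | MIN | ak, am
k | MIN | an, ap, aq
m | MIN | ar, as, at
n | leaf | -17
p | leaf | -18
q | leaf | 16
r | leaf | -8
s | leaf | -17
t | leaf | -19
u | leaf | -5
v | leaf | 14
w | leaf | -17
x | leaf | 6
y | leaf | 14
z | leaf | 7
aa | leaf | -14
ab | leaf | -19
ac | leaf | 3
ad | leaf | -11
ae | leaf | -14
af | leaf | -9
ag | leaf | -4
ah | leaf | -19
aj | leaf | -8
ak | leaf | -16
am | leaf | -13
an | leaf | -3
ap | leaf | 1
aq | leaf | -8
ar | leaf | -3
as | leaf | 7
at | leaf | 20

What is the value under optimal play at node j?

-16

j (MIN): min(-16, -13) = -16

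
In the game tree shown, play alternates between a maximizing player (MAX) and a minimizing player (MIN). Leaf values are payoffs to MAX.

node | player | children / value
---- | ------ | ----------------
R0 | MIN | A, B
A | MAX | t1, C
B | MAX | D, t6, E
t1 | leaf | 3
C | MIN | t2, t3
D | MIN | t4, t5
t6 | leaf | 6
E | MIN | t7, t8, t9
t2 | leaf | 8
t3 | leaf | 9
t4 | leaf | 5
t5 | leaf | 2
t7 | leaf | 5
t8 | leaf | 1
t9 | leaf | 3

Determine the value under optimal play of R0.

C (MIN): min(8, 9) = 8
A (MAX): max(3, 8) = 8
D (MIN): min(5, 2) = 2
E (MIN): min(5, 1, 3) = 1
B (MAX): max(2, 6, 1) = 6
R0 (MIN): min(8, 6) = 6

6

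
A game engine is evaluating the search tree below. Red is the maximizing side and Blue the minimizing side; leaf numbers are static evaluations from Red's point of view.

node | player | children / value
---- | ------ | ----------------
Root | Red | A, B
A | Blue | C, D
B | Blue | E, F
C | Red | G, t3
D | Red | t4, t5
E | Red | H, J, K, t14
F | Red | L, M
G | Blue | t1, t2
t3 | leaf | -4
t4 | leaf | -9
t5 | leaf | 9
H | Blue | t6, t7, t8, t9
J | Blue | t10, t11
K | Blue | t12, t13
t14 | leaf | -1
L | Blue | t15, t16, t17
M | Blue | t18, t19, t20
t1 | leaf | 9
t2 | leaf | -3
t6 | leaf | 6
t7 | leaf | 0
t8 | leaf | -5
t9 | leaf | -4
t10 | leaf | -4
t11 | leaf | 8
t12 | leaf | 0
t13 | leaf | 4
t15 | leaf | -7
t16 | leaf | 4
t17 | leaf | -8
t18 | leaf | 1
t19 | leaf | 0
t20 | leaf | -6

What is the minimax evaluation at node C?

-3

G (Blue): min(9, -3) = -3
C (Red): max(-3, -4) = -3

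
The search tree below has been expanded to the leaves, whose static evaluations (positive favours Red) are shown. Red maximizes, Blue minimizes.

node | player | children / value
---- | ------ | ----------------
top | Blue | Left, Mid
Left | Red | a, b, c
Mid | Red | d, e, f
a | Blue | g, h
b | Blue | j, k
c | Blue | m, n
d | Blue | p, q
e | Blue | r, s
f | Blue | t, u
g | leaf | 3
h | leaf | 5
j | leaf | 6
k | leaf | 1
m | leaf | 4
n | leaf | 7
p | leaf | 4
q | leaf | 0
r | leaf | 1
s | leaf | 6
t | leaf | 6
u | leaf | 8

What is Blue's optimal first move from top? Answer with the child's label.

a (Blue): min(3, 5) = 3
b (Blue): min(6, 1) = 1
c (Blue): min(4, 7) = 4
Left (Red): max(3, 1, 4) = 4
d (Blue): min(4, 0) = 0
e (Blue): min(1, 6) = 1
f (Blue): min(6, 8) = 6
Mid (Red): max(0, 1, 6) = 6
top (Blue): min(4, 6) = 4
Blue at top wants the lowest of {Left=4, Mid=6}, so chooses Left.

Left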